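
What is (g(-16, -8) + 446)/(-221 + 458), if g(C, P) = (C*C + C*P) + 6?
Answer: 836/237 ≈ 3.5274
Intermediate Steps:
g(C, P) = 6 + C² + C*P (g(C, P) = (C² + C*P) + 6 = 6 + C² + C*P)
(g(-16, -8) + 446)/(-221 + 458) = ((6 + (-16)² - 16*(-8)) + 446)/(-221 + 458) = ((6 + 256 + 128) + 446)/237 = (390 + 446)*(1/237) = 836*(1/237) = 836/237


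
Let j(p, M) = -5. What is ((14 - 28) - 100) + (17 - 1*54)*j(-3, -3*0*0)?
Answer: 71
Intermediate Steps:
((14 - 28) - 100) + (17 - 1*54)*j(-3, -3*0*0) = ((14 - 28) - 100) + (17 - 1*54)*(-5) = (-14 - 100) + (17 - 54)*(-5) = -114 - 37*(-5) = -114 + 185 = 71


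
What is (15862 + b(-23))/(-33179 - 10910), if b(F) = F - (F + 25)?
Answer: -15837/44089 ≈ -0.35921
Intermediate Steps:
b(F) = -25 (b(F) = F - (25 + F) = F + (-25 - F) = -25)
(15862 + b(-23))/(-33179 - 10910) = (15862 - 25)/(-33179 - 10910) = 15837/(-44089) = 15837*(-1/44089) = -15837/44089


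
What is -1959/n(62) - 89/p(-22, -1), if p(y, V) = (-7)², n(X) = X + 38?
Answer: -104891/4900 ≈ -21.406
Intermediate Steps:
n(X) = 38 + X
p(y, V) = 49
-1959/n(62) - 89/p(-22, -1) = -1959/(38 + 62) - 89/49 = -1959/100 - 89*1/49 = -1959*1/100 - 89/49 = -1959/100 - 89/49 = -104891/4900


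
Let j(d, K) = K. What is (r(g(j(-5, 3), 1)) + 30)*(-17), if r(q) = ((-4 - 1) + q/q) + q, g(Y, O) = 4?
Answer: -510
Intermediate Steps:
r(q) = -4 + q (r(q) = (-5 + 1) + q = -4 + q)
(r(g(j(-5, 3), 1)) + 30)*(-17) = ((-4 + 4) + 30)*(-17) = (0 + 30)*(-17) = 30*(-17) = -510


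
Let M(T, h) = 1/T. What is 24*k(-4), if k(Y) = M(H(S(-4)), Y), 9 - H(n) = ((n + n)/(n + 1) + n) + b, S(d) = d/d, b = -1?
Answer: 3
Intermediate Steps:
S(d) = 1
H(n) = 10 - n - 2*n/(1 + n) (H(n) = 9 - (((n + n)/(n + 1) + n) - 1) = 9 - (((2*n)/(1 + n) + n) - 1) = 9 - ((2*n/(1 + n) + n) - 1) = 9 - ((n + 2*n/(1 + n)) - 1) = 9 - (-1 + n + 2*n/(1 + n)) = 9 + (1 - n - 2*n/(1 + n)) = 10 - n - 2*n/(1 + n))
k(Y) = ⅛ (k(Y) = 1/((10 - 1*1² + 7*1)/(1 + 1)) = 1/((10 - 1*1 + 7)/2) = 1/((10 - 1 + 7)/2) = 1/((½)*16) = 1/8 = ⅛)
24*k(-4) = 24*(⅛) = 3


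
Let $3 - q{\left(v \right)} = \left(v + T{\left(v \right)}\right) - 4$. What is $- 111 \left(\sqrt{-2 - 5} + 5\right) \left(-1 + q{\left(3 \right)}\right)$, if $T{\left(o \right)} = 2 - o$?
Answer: $-2220 - 444 i \sqrt{7} \approx -2220.0 - 1174.7 i$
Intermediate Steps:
$q{\left(v \right)} = 5$ ($q{\left(v \right)} = 3 - \left(\left(v - \left(-2 + v\right)\right) - 4\right) = 3 - \left(2 - 4\right) = 3 - -2 = 3 + 2 = 5$)
$- 111 \left(\sqrt{-2 - 5} + 5\right) \left(-1 + q{\left(3 \right)}\right) = - 111 \left(\sqrt{-2 - 5} + 5\right) \left(-1 + 5\right) = - 111 \left(\sqrt{-7} + 5\right) 4 = - 111 \left(i \sqrt{7} + 5\right) 4 = - 111 \left(5 + i \sqrt{7}\right) 4 = - 111 \left(20 + 4 i \sqrt{7}\right) = -2220 - 444 i \sqrt{7}$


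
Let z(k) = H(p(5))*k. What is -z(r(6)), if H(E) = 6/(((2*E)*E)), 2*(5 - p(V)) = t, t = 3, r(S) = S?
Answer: -72/49 ≈ -1.4694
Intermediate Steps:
p(V) = 7/2 (p(V) = 5 - 1/2*3 = 5 - 3/2 = 7/2)
H(E) = 3/E**2 (H(E) = 6/((2*E**2)) = 6*(1/(2*E**2)) = 3/E**2)
z(k) = 12*k/49 (z(k) = (3/(7/2)**2)*k = (3*(4/49))*k = 12*k/49)
-z(r(6)) = -12*6/49 = -1*72/49 = -72/49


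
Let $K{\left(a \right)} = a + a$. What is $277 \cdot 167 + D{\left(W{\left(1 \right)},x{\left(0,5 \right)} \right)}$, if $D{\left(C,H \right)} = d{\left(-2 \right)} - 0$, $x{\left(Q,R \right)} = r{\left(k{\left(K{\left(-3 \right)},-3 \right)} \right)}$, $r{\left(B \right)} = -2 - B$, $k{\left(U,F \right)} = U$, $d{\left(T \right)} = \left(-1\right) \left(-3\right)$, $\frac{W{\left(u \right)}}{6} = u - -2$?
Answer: $46262$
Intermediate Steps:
$W{\left(u \right)} = 12 + 6 u$ ($W{\left(u \right)} = 6 \left(u - -2\right) = 6 \left(u + 2\right) = 6 \left(2 + u\right) = 12 + 6 u$)
$d{\left(T \right)} = 3$
$K{\left(a \right)} = 2 a$
$x{\left(Q,R \right)} = 4$ ($x{\left(Q,R \right)} = -2 - 2 \left(-3\right) = -2 - -6 = -2 + 6 = 4$)
$D{\left(C,H \right)} = 3$ ($D{\left(C,H \right)} = 3 - 0 = 3 + 0 = 3$)
$277 \cdot 167 + D{\left(W{\left(1 \right)},x{\left(0,5 \right)} \right)} = 277 \cdot 167 + 3 = 46259 + 3 = 46262$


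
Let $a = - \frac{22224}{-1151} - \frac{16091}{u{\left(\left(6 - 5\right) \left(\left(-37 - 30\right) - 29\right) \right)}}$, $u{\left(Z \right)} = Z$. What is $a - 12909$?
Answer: $- \frac{1405738619}{110496} \approx -12722.0$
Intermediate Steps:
$a = \frac{20654245}{110496}$ ($a = - \frac{22224}{-1151} - \frac{16091}{\left(6 - 5\right) \left(\left(-37 - 30\right) - 29\right)} = \left(-22224\right) \left(- \frac{1}{1151}\right) - \frac{16091}{1 \left(\left(-37 - 30\right) - 29\right)} = \frac{22224}{1151} - \frac{16091}{1 \left(-67 - 29\right)} = \frac{22224}{1151} - \frac{16091}{1 \left(-96\right)} = \frac{22224}{1151} - \frac{16091}{-96} = \frac{22224}{1151} - - \frac{16091}{96} = \frac{22224}{1151} + \frac{16091}{96} = \frac{20654245}{110496} \approx 186.92$)
$a - 12909 = \frac{20654245}{110496} - 12909 = - \frac{1405738619}{110496}$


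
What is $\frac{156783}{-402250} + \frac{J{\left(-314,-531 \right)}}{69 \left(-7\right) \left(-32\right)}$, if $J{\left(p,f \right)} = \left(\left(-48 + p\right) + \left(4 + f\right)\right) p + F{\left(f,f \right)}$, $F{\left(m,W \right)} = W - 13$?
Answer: $\frac{27411104113}{1554294000} \approx 17.636$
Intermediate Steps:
$F{\left(m,W \right)} = -13 + W$ ($F{\left(m,W \right)} = W - 13 = -13 + W$)
$J{\left(p,f \right)} = -13 + f + p \left(-44 + f + p\right)$ ($J{\left(p,f \right)} = \left(\left(-48 + p\right) + \left(4 + f\right)\right) p + \left(-13 + f\right) = \left(-44 + f + p\right) p + \left(-13 + f\right) = p \left(-44 + f + p\right) + \left(-13 + f\right) = -13 + f + p \left(-44 + f + p\right)$)
$\frac{156783}{-402250} + \frac{J{\left(-314,-531 \right)}}{69 \left(-7\right) \left(-32\right)} = \frac{156783}{-402250} + \frac{-13 - 531 + \left(-314\right)^{2} - -13816 - -166734}{69 \left(-7\right) \left(-32\right)} = 156783 \left(- \frac{1}{402250}\right) + \frac{-13 - 531 + 98596 + 13816 + 166734}{\left(-483\right) \left(-32\right)} = - \frac{156783}{402250} + \frac{278602}{15456} = - \frac{156783}{402250} + 278602 \cdot \frac{1}{15456} = - \frac{156783}{402250} + \frac{139301}{7728} = \frac{27411104113}{1554294000}$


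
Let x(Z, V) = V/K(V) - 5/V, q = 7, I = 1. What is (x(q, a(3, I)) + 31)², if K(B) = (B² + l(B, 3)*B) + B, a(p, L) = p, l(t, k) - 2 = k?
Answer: 70225/81 ≈ 866.98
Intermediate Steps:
l(t, k) = 2 + k
K(B) = B² + 6*B (K(B) = (B² + (2 + 3)*B) + B = (B² + 5*B) + B = B² + 6*B)
x(Z, V) = 1/(6 + V) - 5/V (x(Z, V) = V/((V*(6 + V))) - 5/V = V*(1/(V*(6 + V))) - 5/V = 1/(6 + V) - 5/V)
(x(q, a(3, I)) + 31)² = (2*(-15 - 2*3)/(3*(6 + 3)) + 31)² = (2*(⅓)*(-15 - 6)/9 + 31)² = (2*(⅓)*(⅑)*(-21) + 31)² = (-14/9 + 31)² = (265/9)² = 70225/81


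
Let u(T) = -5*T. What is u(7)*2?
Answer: -70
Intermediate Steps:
u(7)*2 = -5*7*2 = -35*2 = -70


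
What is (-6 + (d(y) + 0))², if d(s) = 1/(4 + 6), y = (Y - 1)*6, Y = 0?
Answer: 3481/100 ≈ 34.810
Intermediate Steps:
y = -6 (y = (0 - 1)*6 = -1*6 = -6)
d(s) = ⅒ (d(s) = 1/10 = ⅒)
(-6 + (d(y) + 0))² = (-6 + (⅒ + 0))² = (-6 + ⅒)² = (-59/10)² = 3481/100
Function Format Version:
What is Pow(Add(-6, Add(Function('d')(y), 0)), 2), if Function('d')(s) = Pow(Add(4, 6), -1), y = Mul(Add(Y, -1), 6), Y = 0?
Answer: Rational(3481, 100) ≈ 34.810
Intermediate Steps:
y = -6 (y = Mul(Add(0, -1), 6) = Mul(-1, 6) = -6)
Function('d')(s) = Rational(1, 10) (Function('d')(s) = Pow(10, -1) = Rational(1, 10))
Pow(Add(-6, Add(Function('d')(y), 0)), 2) = Pow(Add(-6, Add(Rational(1, 10), 0)), 2) = Pow(Add(-6, Rational(1, 10)), 2) = Pow(Rational(-59, 10), 2) = Rational(3481, 100)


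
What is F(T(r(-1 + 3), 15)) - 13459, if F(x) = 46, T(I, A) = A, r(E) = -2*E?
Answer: -13413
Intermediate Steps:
F(T(r(-1 + 3), 15)) - 13459 = 46 - 13459 = -13413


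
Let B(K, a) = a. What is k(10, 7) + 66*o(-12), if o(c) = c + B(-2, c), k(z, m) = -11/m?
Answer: -11099/7 ≈ -1585.6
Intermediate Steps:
o(c) = 2*c (o(c) = c + c = 2*c)
k(10, 7) + 66*o(-12) = -11/7 + 66*(2*(-12)) = -11*1/7 + 66*(-24) = -11/7 - 1584 = -11099/7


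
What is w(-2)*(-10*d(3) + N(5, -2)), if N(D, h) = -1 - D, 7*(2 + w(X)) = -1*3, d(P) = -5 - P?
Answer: -1258/7 ≈ -179.71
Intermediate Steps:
w(X) = -17/7 (w(X) = -2 + (-1*3)/7 = -2 + (⅐)*(-3) = -2 - 3/7 = -17/7)
w(-2)*(-10*d(3) + N(5, -2)) = -17*(-10*(-5 - 1*3) + (-1 - 1*5))/7 = -17*(-10*(-5 - 3) + (-1 - 5))/7 = -17*(-10*(-8) - 6)/7 = -17*(80 - 6)/7 = -17/7*74 = -1258/7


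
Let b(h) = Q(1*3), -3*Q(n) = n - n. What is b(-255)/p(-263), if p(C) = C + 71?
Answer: 0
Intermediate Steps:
Q(n) = 0 (Q(n) = -(n - n)/3 = -⅓*0 = 0)
b(h) = 0
p(C) = 71 + C
b(-255)/p(-263) = 0/(71 - 263) = 0/(-192) = 0*(-1/192) = 0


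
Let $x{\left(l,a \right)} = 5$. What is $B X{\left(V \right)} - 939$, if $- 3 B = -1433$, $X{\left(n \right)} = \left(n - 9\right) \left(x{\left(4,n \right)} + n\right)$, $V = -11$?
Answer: $56381$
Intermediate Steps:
$X{\left(n \right)} = \left(-9 + n\right) \left(5 + n\right)$ ($X{\left(n \right)} = \left(n - 9\right) \left(5 + n\right) = \left(-9 + n\right) \left(5 + n\right)$)
$B = \frac{1433}{3}$ ($B = \left(- \frac{1}{3}\right) \left(-1433\right) = \frac{1433}{3} \approx 477.67$)
$B X{\left(V \right)} - 939 = \frac{1433 \left(-45 + \left(-11\right)^{2} - -44\right)}{3} - 939 = \frac{1433 \left(-45 + 121 + 44\right)}{3} - 939 = \frac{1433}{3} \cdot 120 - 939 = 57320 - 939 = 56381$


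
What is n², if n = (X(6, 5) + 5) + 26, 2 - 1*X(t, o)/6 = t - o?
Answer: 1369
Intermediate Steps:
X(t, o) = 12 - 6*t + 6*o (X(t, o) = 12 - 6*(t - o) = 12 + (-6*t + 6*o) = 12 - 6*t + 6*o)
n = 37 (n = ((12 - 6*6 + 6*5) + 5) + 26 = ((12 - 36 + 30) + 5) + 26 = (6 + 5) + 26 = 11 + 26 = 37)
n² = 37² = 1369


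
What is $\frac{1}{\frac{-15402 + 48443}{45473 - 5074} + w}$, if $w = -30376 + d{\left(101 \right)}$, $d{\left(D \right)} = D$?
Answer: $- \frac{40399}{1223046684} \approx -3.3031 \cdot 10^{-5}$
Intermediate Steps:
$w = -30275$ ($w = -30376 + 101 = -30275$)
$\frac{1}{\frac{-15402 + 48443}{45473 - 5074} + w} = \frac{1}{\frac{-15402 + 48443}{45473 - 5074} - 30275} = \frac{1}{\frac{33041}{40399} - 30275} = \frac{1}{- \frac{1223046684}{40399}} = - \frac{40399}{1223046684}$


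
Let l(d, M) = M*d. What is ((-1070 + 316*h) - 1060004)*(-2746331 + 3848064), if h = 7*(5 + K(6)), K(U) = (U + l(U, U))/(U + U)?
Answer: -1148305457376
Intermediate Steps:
K(U) = (U + U**2)/(2*U) (K(U) = (U + U*U)/(U + U) = (U + U**2)/((2*U)) = (U + U**2)*(1/(2*U)) = (U + U**2)/(2*U))
h = 119/2 (h = 7*(5 + (1/2 + (1/2)*6)) = 7*(5 + (1/2 + 3)) = 7*(5 + 7/2) = 7*(17/2) = 119/2 ≈ 59.500)
((-1070 + 316*h) - 1060004)*(-2746331 + 3848064) = ((-1070 + 316*(119/2)) - 1060004)*(-2746331 + 3848064) = ((-1070 + 18802) - 1060004)*1101733 = (17732 - 1060004)*1101733 = -1042272*1101733 = -1148305457376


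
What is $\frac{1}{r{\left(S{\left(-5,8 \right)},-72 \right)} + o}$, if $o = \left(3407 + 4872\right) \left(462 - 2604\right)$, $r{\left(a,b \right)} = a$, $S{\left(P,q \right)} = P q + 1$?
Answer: $- \frac{1}{17733657} \approx -5.639 \cdot 10^{-8}$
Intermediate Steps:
$S{\left(P,q \right)} = 1 + P q$
$o = -17733618$ ($o = 8279 \left(-2142\right) = -17733618$)
$\frac{1}{r{\left(S{\left(-5,8 \right)},-72 \right)} + o} = \frac{1}{\left(1 - 40\right) - 17733618} = \frac{1}{-39 - 17733618} = \frac{1}{-17733657} = - \frac{1}{17733657}$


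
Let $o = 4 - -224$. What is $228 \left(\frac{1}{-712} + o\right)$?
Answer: $\frac{9253095}{178} \approx 51984.0$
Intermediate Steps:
$o = 228$ ($o = 4 + 224 = 228$)
$228 \left(\frac{1}{-712} + o\right) = 228 \left(\frac{1}{-712} + 228\right) = 228 \left(- \frac{1}{712} + 228\right) = 228 \cdot \frac{162335}{712} = \frac{9253095}{178}$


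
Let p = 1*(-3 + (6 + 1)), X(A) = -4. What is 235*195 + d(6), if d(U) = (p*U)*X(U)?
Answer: 45729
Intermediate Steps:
p = 4 (p = 1*(-3 + 7) = 1*4 = 4)
d(U) = -16*U (d(U) = (4*U)*(-4) = -16*U)
235*195 + d(6) = 235*195 - 16*6 = 45825 - 96 = 45729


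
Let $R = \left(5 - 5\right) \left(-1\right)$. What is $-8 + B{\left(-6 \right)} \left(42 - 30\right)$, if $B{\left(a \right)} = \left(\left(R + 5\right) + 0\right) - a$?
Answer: $124$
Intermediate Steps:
$R = 0$ ($R = 0 \left(-1\right) = 0$)
$B{\left(a \right)} = 5 - a$ ($B{\left(a \right)} = \left(\left(0 + 5\right) + 0\right) - a = \left(5 + 0\right) - a = 5 - a$)
$-8 + B{\left(-6 \right)} \left(42 - 30\right) = -8 + \left(5 - -6\right) \left(42 - 30\right) = -8 + \left(5 + 6\right) \left(42 - 30\right) = -8 + 11 \cdot 12 = -8 + 132 = 124$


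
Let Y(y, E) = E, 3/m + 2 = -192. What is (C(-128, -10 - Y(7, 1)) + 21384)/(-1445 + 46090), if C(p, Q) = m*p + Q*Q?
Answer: 2086177/4330565 ≈ 0.48173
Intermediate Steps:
m = -3/194 (m = 3/(-2 - 192) = 3/(-194) = 3*(-1/194) = -3/194 ≈ -0.015464)
C(p, Q) = Q² - 3*p/194 (C(p, Q) = -3*p/194 + Q*Q = -3*p/194 + Q² = Q² - 3*p/194)
(C(-128, -10 - Y(7, 1)) + 21384)/(-1445 + 46090) = (((-10 - 1*1)² - 3/194*(-128)) + 21384)/(-1445 + 46090) = (((-10 - 1)² + 192/97) + 21384)/44645 = (((-11)² + 192/97) + 21384)*(1/44645) = ((121 + 192/97) + 21384)*(1/44645) = (11929/97 + 21384)*(1/44645) = (2086177/97)*(1/44645) = 2086177/4330565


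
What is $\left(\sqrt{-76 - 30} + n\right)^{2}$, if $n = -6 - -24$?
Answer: $\left(18 + i \sqrt{106}\right)^{2} \approx 218.0 + 370.64 i$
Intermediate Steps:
$n = 18$ ($n = -6 + 24 = 18$)
$\left(\sqrt{-76 - 30} + n\right)^{2} = \left(\sqrt{-76 - 30} + 18\right)^{2} = \left(\sqrt{-106} + 18\right)^{2} = \left(i \sqrt{106} + 18\right)^{2} = \left(18 + i \sqrt{106}\right)^{2}$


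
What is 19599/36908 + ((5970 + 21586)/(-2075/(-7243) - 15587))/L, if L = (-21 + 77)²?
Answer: 433213237542535/816675677817888 ≈ 0.53046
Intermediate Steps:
L = 3136 (L = 56² = 3136)
19599/36908 + ((5970 + 21586)/(-2075/(-7243) - 15587))/L = 19599/36908 + ((5970 + 21586)/(-2075/(-7243) - 15587))/3136 = 19599*(1/36908) + (27556/(-2075*(-1/7243) - 15587))*(1/3136) = 19599/36908 + (27556/(2075/7243 - 15587))*(1/3136) = 19599/36908 + (27556/(-112894566/7243))*(1/3136) = 19599/36908 + (27556*(-7243/112894566))*(1/3136) = 19599/36908 - 99794054/56447283*1/3136 = 19599/36908 - 49897027/88509339744 = 433213237542535/816675677817888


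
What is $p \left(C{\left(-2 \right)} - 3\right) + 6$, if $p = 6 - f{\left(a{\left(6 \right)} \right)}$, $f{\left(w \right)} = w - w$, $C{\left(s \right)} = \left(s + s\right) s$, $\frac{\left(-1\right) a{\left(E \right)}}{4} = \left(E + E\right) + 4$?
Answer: $36$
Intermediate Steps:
$a{\left(E \right)} = -16 - 8 E$ ($a{\left(E \right)} = - 4 \left(\left(E + E\right) + 4\right) = - 4 \left(2 E + 4\right) = - 4 \left(4 + 2 E\right) = -16 - 8 E$)
$C{\left(s \right)} = 2 s^{2}$ ($C{\left(s \right)} = 2 s s = 2 s^{2}$)
$f{\left(w \right)} = 0$
$p = 6$ ($p = 6 - 0 = 6 + 0 = 6$)
$p \left(C{\left(-2 \right)} - 3\right) + 6 = 6 \left(2 \left(-2\right)^{2} - 3\right) + 6 = 6 \left(2 \cdot 4 - 3\right) + 6 = 6 \left(8 - 3\right) + 6 = 6 \cdot 5 + 6 = 30 + 6 = 36$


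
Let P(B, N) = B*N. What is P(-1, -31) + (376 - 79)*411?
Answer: 122098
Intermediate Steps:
P(-1, -31) + (376 - 79)*411 = -1*(-31) + (376 - 79)*411 = 31 + 297*411 = 31 + 122067 = 122098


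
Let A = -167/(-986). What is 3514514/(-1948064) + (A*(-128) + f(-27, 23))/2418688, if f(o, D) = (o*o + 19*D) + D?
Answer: -7701528932995/4270031611904 ≈ -1.8036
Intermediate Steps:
A = 167/986 (A = -167*(-1/986) = 167/986 ≈ 0.16937)
f(o, D) = o**2 + 20*D (f(o, D) = (o**2 + 19*D) + D = o**2 + 20*D)
3514514/(-1948064) + (A*(-128) + f(-27, 23))/2418688 = 3514514/(-1948064) + ((167/986)*(-128) + ((-27)**2 + 20*23))/2418688 = 3514514*(-1/1948064) + (-10688/493 + (729 + 460))*(1/2418688) = -1757257/974032 + (-10688/493 + 1189)*(1/2418688) = -1757257/974032 + (575489/493)*(1/2418688) = -1757257/974032 + 575489/1192413184 = -7701528932995/4270031611904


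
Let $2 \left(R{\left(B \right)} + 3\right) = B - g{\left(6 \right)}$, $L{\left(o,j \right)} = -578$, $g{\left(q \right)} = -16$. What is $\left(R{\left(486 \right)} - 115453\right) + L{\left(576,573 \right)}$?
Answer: $-115783$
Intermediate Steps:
$R{\left(B \right)} = 5 + \frac{B}{2}$ ($R{\left(B \right)} = -3 + \frac{B - -16}{2} = -3 + \frac{B + 16}{2} = -3 + \frac{16 + B}{2} = -3 + \left(8 + \frac{B}{2}\right) = 5 + \frac{B}{2}$)
$\left(R{\left(486 \right)} - 115453\right) + L{\left(576,573 \right)} = \left(\left(5 + \frac{1}{2} \cdot 486\right) - 115453\right) - 578 = \left(\left(5 + 243\right) - 115453\right) - 578 = \left(248 - 115453\right) - 578 = -115205 - 578 = -115783$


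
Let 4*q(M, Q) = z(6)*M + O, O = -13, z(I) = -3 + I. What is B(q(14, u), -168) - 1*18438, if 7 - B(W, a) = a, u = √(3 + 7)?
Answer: -18263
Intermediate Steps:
u = √10 ≈ 3.1623
q(M, Q) = -13/4 + 3*M/4 (q(M, Q) = ((-3 + 6)*M - 13)/4 = (3*M - 13)/4 = (-13 + 3*M)/4 = -13/4 + 3*M/4)
B(W, a) = 7 - a
B(q(14, u), -168) - 1*18438 = (7 - 1*(-168)) - 1*18438 = (7 + 168) - 18438 = 175 - 18438 = -18263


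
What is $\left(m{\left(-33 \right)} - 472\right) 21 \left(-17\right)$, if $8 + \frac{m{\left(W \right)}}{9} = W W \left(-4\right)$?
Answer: $14190036$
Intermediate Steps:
$m{\left(W \right)} = -72 - 36 W^{2}$ ($m{\left(W \right)} = -72 + 9 W W \left(-4\right) = -72 + 9 W^{2} \left(-4\right) = -72 + 9 \left(- 4 W^{2}\right) = -72 - 36 W^{2}$)
$\left(m{\left(-33 \right)} - 472\right) 21 \left(-17\right) = \left(\left(-72 - 36 \left(-33\right)^{2}\right) - 472\right) 21 \left(-17\right) = \left(\left(-72 - 39204\right) - 472\right) \left(-357\right) = \left(-39276 - 472\right) \left(-357\right) = \left(-39748\right) \left(-357\right) = 14190036$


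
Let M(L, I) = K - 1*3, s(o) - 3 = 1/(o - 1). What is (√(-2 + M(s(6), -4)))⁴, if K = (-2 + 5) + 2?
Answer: 0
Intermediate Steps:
s(o) = 3 + 1/(-1 + o) (s(o) = 3 + 1/(o - 1) = 3 + 1/(-1 + o))
K = 5 (K = 3 + 2 = 5)
M(L, I) = 2 (M(L, I) = 5 - 1*3 = 5 - 3 = 2)
(√(-2 + M(s(6), -4)))⁴ = (√(-2 + 2))⁴ = (√0)⁴ = 0⁴ = 0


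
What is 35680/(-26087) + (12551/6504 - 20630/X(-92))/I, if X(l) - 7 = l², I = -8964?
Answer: -17620734059619767/12883717703505312 ≈ -1.3677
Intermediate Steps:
X(l) = 7 + l²
35680/(-26087) + (12551/6504 - 20630/X(-92))/I = 35680/(-26087) + (12551/6504 - 20630/(7 + (-92)²))/(-8964) = 35680*(-1/26087) + (12551*(1/6504) - 20630/(7 + 8464))*(-1/8964) = -35680/26087 + (12551/6504 - 20630/8471)*(-1/8964) = -35680/26087 - 27857999/55095384*(-1/8964) = -35680/26087 + 27857999/493875022176 = -17620734059619767/12883717703505312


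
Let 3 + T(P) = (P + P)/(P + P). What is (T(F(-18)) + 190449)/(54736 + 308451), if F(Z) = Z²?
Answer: 190447/363187 ≈ 0.52438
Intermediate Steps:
T(P) = -2 (T(P) = -3 + (P + P)/(P + P) = -3 + (2*P)/((2*P)) = -3 + (2*P)*(1/(2*P)) = -3 + 1 = -2)
(T(F(-18)) + 190449)/(54736 + 308451) = (-2 + 190449)/(54736 + 308451) = 190447/363187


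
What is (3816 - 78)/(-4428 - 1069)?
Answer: -3738/5497 ≈ -0.68001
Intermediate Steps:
(3816 - 78)/(-4428 - 1069) = 3738/(-5497) = 3738*(-1/5497) = -3738/5497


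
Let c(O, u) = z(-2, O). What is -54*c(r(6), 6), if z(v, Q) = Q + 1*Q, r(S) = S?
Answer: -648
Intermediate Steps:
z(v, Q) = 2*Q (z(v, Q) = Q + Q = 2*Q)
c(O, u) = 2*O
-54*c(r(6), 6) = -108*6 = -54*12 = -648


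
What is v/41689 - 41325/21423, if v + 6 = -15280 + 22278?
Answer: -524336103/297701149 ≈ -1.7613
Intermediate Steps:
v = 6992 (v = -6 + (-15280 + 22278) = -6 + 6998 = 6992)
v/41689 - 41325/21423 = 6992/41689 - 41325/21423 = 6992*(1/41689) - 41325*1/21423 = 6992/41689 - 13775/7141 = -524336103/297701149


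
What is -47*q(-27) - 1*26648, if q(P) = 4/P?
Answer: -719308/27 ≈ -26641.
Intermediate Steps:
-47*q(-27) - 1*26648 = -188/(-27) - 1*26648 = -188*(-1)/27 - 26648 = -47*(-4/27) - 26648 = 188/27 - 26648 = -719308/27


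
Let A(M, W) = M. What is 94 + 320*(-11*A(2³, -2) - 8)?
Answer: -30626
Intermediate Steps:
94 + 320*(-11*A(2³, -2) - 8) = 94 + 320*(-11*2³ - 8) = 94 + 320*(-11*8 - 8) = 94 + 320*(-88 - 8) = 94 + 320*(-96) = 94 - 30720 = -30626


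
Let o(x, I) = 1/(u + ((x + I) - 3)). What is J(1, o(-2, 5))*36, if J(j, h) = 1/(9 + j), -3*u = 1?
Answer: 18/5 ≈ 3.6000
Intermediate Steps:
u = -⅓ (u = -⅓*1 = -⅓ ≈ -0.33333)
o(x, I) = 1/(-10/3 + I + x) (o(x, I) = 1/(-⅓ + ((x + I) - 3)) = 1/(-⅓ + ((I + x) - 3)) = 1/(-⅓ + (-3 + I + x)) = 1/(-10/3 + I + x))
J(1, o(-2, 5))*36 = 36/(9 + 1) = 36/10 = (⅒)*36 = 18/5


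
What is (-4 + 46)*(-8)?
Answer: -336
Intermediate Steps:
(-4 + 46)*(-8) = 42*(-8) = -336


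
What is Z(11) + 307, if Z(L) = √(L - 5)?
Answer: 307 + √6 ≈ 309.45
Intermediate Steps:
Z(L) = √(-5 + L)
Z(11) + 307 = √(-5 + 11) + 307 = √6 + 307 = 307 + √6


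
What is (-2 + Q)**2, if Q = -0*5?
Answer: 4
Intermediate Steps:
Q = 0 (Q = -7*0 = 0)
(-2 + Q)**2 = (-2 + 0)**2 = (-2)**2 = 4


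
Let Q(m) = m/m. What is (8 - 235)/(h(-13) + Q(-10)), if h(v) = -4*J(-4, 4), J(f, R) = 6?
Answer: 227/23 ≈ 9.8696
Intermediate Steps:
Q(m) = 1
h(v) = -24 (h(v) = -4*6 = -24)
(8 - 235)/(h(-13) + Q(-10)) = (8 - 235)/(-24 + 1) = -227/(-23) = -227*(-1/23) = 227/23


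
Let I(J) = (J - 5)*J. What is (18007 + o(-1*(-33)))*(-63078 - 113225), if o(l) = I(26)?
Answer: -3270949559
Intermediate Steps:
I(J) = J*(-5 + J) (I(J) = (-5 + J)*J = J*(-5 + J))
o(l) = 546 (o(l) = 26*(-5 + 26) = 26*21 = 546)
(18007 + o(-1*(-33)))*(-63078 - 113225) = (18007 + 546)*(-63078 - 113225) = 18553*(-176303) = -3270949559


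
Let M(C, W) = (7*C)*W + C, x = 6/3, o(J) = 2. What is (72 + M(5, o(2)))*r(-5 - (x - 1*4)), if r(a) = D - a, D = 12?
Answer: 2205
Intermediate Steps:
x = 2 (x = 6*(1/3) = 2)
M(C, W) = C + 7*C*W (M(C, W) = 7*C*W + C = C + 7*C*W)
r(a) = 12 - a
(72 + M(5, o(2)))*r(-5 - (x - 1*4)) = (72 + 5*(1 + 7*2))*(12 - (-5 - (2 - 1*4))) = (72 + 5*(1 + 14))*(12 - (-5 - (2 - 4))) = (72 + 5*15)*(12 - (-5 - 1*(-2))) = (72 + 75)*(12 - (-5 + 2)) = 147*(12 - 1*(-3)) = 147*(12 + 3) = 147*15 = 2205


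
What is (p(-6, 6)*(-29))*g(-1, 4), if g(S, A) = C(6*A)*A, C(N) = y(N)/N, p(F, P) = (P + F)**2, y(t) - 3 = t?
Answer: 0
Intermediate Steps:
y(t) = 3 + t
p(F, P) = (F + P)**2
C(N) = (3 + N)/N
g(S, A) = 1/2 + A (g(S, A) = ((3 + 6*A)/((6*A)))*A = ((1/(6*A))*(3 + 6*A))*A = ((3 + 6*A)/(6*A))*A = 1/2 + A)
(p(-6, 6)*(-29))*g(-1, 4) = ((-6 + 6)**2*(-29))*(1/2 + 4) = (0**2*(-29))*(9/2) = (0*(-29))*(9/2) = 0*(9/2) = 0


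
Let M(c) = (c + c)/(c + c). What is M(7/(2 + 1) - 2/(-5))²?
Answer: 1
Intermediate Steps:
M(c) = 1 (M(c) = (2*c)/((2*c)) = (2*c)*(1/(2*c)) = 1)
M(7/(2 + 1) - 2/(-5))² = 1² = 1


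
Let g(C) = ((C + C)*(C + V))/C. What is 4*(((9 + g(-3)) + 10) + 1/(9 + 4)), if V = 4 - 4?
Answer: 680/13 ≈ 52.308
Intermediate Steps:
V = 0
g(C) = 2*C (g(C) = ((C + C)*(C + 0))/C = ((2*C)*C)/C = (2*C**2)/C = 2*C)
4*(((9 + g(-3)) + 10) + 1/(9 + 4)) = 4*(((9 + 2*(-3)) + 10) + 1/(9 + 4)) = 4*(((9 - 6) + 10) + 1/13) = 4*((3 + 10) + 1/13) = 4*(13 + 1/13) = 4*(170/13) = 680/13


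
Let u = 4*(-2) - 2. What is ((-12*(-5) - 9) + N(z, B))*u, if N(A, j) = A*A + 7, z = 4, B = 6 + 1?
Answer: -740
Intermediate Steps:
B = 7
N(A, j) = 7 + A**2 (N(A, j) = A**2 + 7 = 7 + A**2)
u = -10 (u = -8 - 2 = -10)
((-12*(-5) - 9) + N(z, B))*u = ((-12*(-5) - 9) + (7 + 4**2))*(-10) = ((60 - 9) + (7 + 16))*(-10) = (51 + 23)*(-10) = 74*(-10) = -740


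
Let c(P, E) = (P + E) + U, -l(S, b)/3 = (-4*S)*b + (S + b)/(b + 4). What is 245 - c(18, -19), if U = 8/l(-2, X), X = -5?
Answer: 24346/99 ≈ 245.92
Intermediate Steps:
l(S, b) = -3*(S + b)/(4 + b) + 12*S*b (l(S, b) = -3*((-4*S)*b + (S + b)/(b + 4)) = -3*(-4*S*b + (S + b)/(4 + b)) = -3*((S + b)/(4 + b) - 4*S*b) = -3*(S + b)/(4 + b) + 12*S*b)
U = 8/99 (U = 8/((3*(-1*(-2) - 1*(-5) + 4*(-2)*(-5)**2 + 16*(-2)*(-5))/(4 - 5))) = 8/((3*(2 + 5 + 4*(-2)*25 + 160)/(-1))) = 8/((3*(-1)*(2 + 5 - 200 + 160))) = 8/((3*(-1)*(-33))) = 8/99 ≈ 0.080808)
c(P, E) = 8/99 + E + P (c(P, E) = (P + E) + 8/99 = (E + P) + 8/99 = 8/99 + E + P)
245 - c(18, -19) = 245 - (8/99 - 19 + 18) = 245 - 1*(-91/99) = 245 + 91/99 = 24346/99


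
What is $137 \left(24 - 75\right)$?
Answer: $-6987$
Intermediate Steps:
$137 \left(24 - 75\right) = 137 \left(-51\right) = -6987$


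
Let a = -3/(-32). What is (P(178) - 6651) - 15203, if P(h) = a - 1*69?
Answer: -701533/32 ≈ -21923.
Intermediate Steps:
a = 3/32 (a = -3*(-1/32) = 3/32 ≈ 0.093750)
P(h) = -2205/32 (P(h) = 3/32 - 1*69 = 3/32 - 69 = -2205/32)
(P(178) - 6651) - 15203 = (-2205/32 - 6651) - 15203 = -215037/32 - 15203 = -701533/32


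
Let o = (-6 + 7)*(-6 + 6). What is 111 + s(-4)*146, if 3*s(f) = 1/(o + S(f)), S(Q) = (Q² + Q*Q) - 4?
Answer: 4735/42 ≈ 112.74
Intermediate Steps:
S(Q) = -4 + 2*Q² (S(Q) = (Q² + Q²) - 4 = 2*Q² - 4 = -4 + 2*Q²)
o = 0 (o = 1*0 = 0)
s(f) = 1/(3*(-4 + 2*f²)) (s(f) = 1/(3*(0 + (-4 + 2*f²))) = 1/(3*(-4 + 2*f²)))
111 + s(-4)*146 = 111 + (1/(6*(-2 + (-4)²)))*146 = 111 + (1/(6*(-2 + 16)))*146 = 111 + ((⅙)/14)*146 = 111 + ((⅙)*(1/14))*146 = 111 + (1/84)*146 = 111 + 73/42 = 4735/42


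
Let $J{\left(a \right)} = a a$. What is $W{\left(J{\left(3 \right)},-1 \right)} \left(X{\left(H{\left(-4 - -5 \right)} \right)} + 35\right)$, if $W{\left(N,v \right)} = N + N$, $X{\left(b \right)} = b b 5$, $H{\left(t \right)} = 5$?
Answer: $2880$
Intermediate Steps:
$X{\left(b \right)} = 5 b^{2}$ ($X{\left(b \right)} = b^{2} \cdot 5 = 5 b^{2}$)
$J{\left(a \right)} = a^{2}$
$W{\left(N,v \right)} = 2 N$
$W{\left(J{\left(3 \right)},-1 \right)} \left(X{\left(H{\left(-4 - -5 \right)} \right)} + 35\right) = 2 \cdot 3^{2} \left(5 \cdot 5^{2} + 35\right) = 2 \cdot 9 \left(5 \cdot 25 + 35\right) = 18 \left(125 + 35\right) = 18 \cdot 160 = 2880$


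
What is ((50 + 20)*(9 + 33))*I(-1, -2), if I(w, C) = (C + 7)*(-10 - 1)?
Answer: -161700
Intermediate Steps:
I(w, C) = -77 - 11*C (I(w, C) = (7 + C)*(-11) = -77 - 11*C)
((50 + 20)*(9 + 33))*I(-1, -2) = ((50 + 20)*(9 + 33))*(-77 - 11*(-2)) = (70*42)*(-77 + 22) = 2940*(-55) = -161700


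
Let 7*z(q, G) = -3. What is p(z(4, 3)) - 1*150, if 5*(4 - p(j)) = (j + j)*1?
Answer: -5104/35 ≈ -145.83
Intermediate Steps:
z(q, G) = -3/7 (z(q, G) = (⅐)*(-3) = -3/7)
p(j) = 4 - 2*j/5 (p(j) = 4 - (j + j)/5 = 4 - 2*j/5)
p(z(4, 3)) - 1*150 = (4 - ⅖*(-3/7)) - 1*150 = (4 + 6/35) - 150 = 146/35 - 150 = -5104/35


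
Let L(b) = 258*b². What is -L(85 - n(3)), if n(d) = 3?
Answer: -1734792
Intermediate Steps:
-L(85 - n(3)) = -258*(85 - 3)² = -258*82² = -258*6724 = -1*1734792 = -1734792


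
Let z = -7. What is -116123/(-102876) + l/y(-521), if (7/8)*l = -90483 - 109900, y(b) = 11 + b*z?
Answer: -80971683263/1317121428 ≈ -61.476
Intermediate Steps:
y(b) = 11 - 7*b (y(b) = 11 + b*(-7) = 11 - 7*b)
l = -1603064/7 (l = 8*(-90483 - 109900)/7 = (8/7)*(-200383) = -1603064/7 ≈ -2.2901e+5)
-116123/(-102876) + l/y(-521) = -116123/(-102876) - 1603064/(7*(11 - 7*(-521))) = -116123*(-1/102876) - 1603064/(7*(11 + 3647)) = 116123/102876 - 1603064/7/3658 = 116123/102876 - 1603064/7*1/3658 = 116123/102876 - 801532/12803 = -80971683263/1317121428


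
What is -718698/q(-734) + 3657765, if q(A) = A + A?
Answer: 2685158859/734 ≈ 3.6583e+6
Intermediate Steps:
q(A) = 2*A
-718698/q(-734) + 3657765 = -718698/(2*(-734)) + 3657765 = -718698/(-1468) + 3657765 = -718698*(-1/1468) + 3657765 = 359349/734 + 3657765 = 2685158859/734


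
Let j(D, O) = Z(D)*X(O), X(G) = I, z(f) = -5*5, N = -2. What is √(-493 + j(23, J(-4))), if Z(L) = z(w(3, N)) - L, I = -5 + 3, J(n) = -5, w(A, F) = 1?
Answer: I*√397 ≈ 19.925*I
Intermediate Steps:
z(f) = -25
I = -2
Z(L) = -25 - L
X(G) = -2
j(D, O) = 50 + 2*D (j(D, O) = (-25 - D)*(-2) = 50 + 2*D)
√(-493 + j(23, J(-4))) = √(-493 + (50 + 2*23)) = √(-493 + (50 + 46)) = √(-493 + 96) = √(-397) = I*√397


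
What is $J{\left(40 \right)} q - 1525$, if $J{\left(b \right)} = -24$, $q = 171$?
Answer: $-5629$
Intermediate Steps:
$J{\left(40 \right)} q - 1525 = \left(-24\right) 171 - 1525 = -4104 - 1525 = -5629$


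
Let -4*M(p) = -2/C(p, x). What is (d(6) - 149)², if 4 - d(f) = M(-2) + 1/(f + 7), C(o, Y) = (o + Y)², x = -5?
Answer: 34166195281/1623076 ≈ 21050.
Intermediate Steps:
C(o, Y) = (Y + o)²
M(p) = 1/(2*(-5 + p)²) (M(p) = -(-1)/(2*((-5 + p)²)) = -(-1)/(2*(-5 + p)²) = 1/(2*(-5 + p)²))
d(f) = 391/98 - 1/(7 + f) (d(f) = 4 - (1/(2*(-5 - 2)²) + 1/(f + 7)) = 4 - ((½)/(-7)² + 1/(7 + f)) = 4 - ((½)*(1/49) + 1/(7 + f)) = 4 - (1/98 + 1/(7 + f)) = 4 + (-1/98 - 1/(7 + f)) = 391/98 - 1/(7 + f))
(d(6) - 149)² = ((2639 + 391*6)/(98*(7 + 6)) - 149)² = ((1/98)*(2639 + 2346)/13 - 149)² = ((1/98)*(1/13)*4985 - 149)² = (4985/1274 - 149)² = (-184841/1274)² = 34166195281/1623076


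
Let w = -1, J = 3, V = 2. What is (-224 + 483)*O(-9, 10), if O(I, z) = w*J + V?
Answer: -259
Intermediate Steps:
O(I, z) = -1 (O(I, z) = -1*3 + 2 = -3 + 2 = -1)
(-224 + 483)*O(-9, 10) = (-224 + 483)*(-1) = 259*(-1) = -259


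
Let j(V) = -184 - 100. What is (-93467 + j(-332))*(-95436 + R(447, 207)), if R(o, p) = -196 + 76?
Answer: 8958470556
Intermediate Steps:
j(V) = -284
R(o, p) = -120
(-93467 + j(-332))*(-95436 + R(447, 207)) = (-93467 - 284)*(-95436 - 120) = -93751*(-95556) = 8958470556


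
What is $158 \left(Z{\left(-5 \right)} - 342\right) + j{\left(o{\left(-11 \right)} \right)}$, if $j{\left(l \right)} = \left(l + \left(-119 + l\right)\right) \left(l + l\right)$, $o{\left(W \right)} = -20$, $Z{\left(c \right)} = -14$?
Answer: $-49888$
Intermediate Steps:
$j{\left(l \right)} = 2 l \left(-119 + 2 l\right)$ ($j{\left(l \right)} = \left(-119 + 2 l\right) 2 l = 2 l \left(-119 + 2 l\right)$)
$158 \left(Z{\left(-5 \right)} - 342\right) + j{\left(o{\left(-11 \right)} \right)} = 158 \left(-14 - 342\right) + 2 \left(-20\right) \left(-119 + 2 \left(-20\right)\right) = 158 \left(-356\right) + 2 \left(-20\right) \left(-119 - 40\right) = -56248 + 2 \left(-20\right) \left(-159\right) = -56248 + 6360 = -49888$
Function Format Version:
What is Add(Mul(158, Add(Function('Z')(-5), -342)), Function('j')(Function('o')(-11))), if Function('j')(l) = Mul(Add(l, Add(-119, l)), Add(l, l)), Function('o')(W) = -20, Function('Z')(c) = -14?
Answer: -49888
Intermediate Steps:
Function('j')(l) = Mul(2, l, Add(-119, Mul(2, l))) (Function('j')(l) = Mul(Add(-119, Mul(2, l)), Mul(2, l)) = Mul(2, l, Add(-119, Mul(2, l))))
Add(Mul(158, Add(Function('Z')(-5), -342)), Function('j')(Function('o')(-11))) = Add(Mul(158, Add(-14, -342)), Mul(2, -20, Add(-119, Mul(2, -20)))) = Add(Mul(158, -356), Mul(2, -20, Add(-119, -40))) = Add(-56248, Mul(2, -20, -159)) = Add(-56248, 6360) = -49888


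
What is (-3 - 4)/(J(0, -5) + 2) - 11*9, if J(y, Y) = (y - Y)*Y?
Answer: -2270/23 ≈ -98.696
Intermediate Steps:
J(y, Y) = Y*(y - Y)
(-3 - 4)/(J(0, -5) + 2) - 11*9 = (-3 - 4)/(-5*(0 - 1*(-5)) + 2) - 11*9 = -7/(-5*(0 + 5) + 2) - 99 = -7/(-5*5 + 2) - 99 = -7/(-25 + 2) - 99 = -7/(-23) - 99 = -7*(-1/23) - 99 = 7/23 - 99 = -2270/23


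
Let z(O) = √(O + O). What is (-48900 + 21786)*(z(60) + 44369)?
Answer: -1203021066 - 54228*√30 ≈ -1.2033e+9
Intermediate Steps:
z(O) = √2*√O (z(O) = √(2*O) = √2*√O)
(-48900 + 21786)*(z(60) + 44369) = (-48900 + 21786)*(√2*√60 + 44369) = -27114*(√2*(2*√15) + 44369) = -27114*(2*√30 + 44369) = -27114*(44369 + 2*√30) = -1203021066 - 54228*√30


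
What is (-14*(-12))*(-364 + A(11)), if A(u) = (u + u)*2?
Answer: -53760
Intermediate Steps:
A(u) = 4*u (A(u) = (2*u)*2 = 4*u)
(-14*(-12))*(-364 + A(11)) = (-14*(-12))*(-364 + 4*11) = 168*(-364 + 44) = 168*(-320) = -53760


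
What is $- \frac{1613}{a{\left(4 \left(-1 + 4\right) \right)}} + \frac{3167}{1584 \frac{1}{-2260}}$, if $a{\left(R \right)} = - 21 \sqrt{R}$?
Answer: $- \frac{1789355}{396} + \frac{1613 \sqrt{3}}{126} \approx -4496.4$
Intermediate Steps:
$- \frac{1613}{a{\left(4 \left(-1 + 4\right) \right)}} + \frac{3167}{1584 \frac{1}{-2260}} = - \frac{1613}{\left(-21\right) \sqrt{4 \left(-1 + 4\right)}} + \frac{3167}{1584 \frac{1}{-2260}} = - \frac{1613}{\left(-21\right) \sqrt{4 \cdot 3}} + \frac{3167}{1584 \left(- \frac{1}{2260}\right)} = - \frac{1613}{\left(-21\right) \sqrt{12}} + \frac{3167}{- \frac{396}{565}} = - \frac{1613}{\left(-21\right) 2 \sqrt{3}} + 3167 \left(- \frac{565}{396}\right) = - \frac{1613}{\left(-42\right) \sqrt{3}} - \frac{1789355}{396} = - 1613 \left(- \frac{\sqrt{3}}{126}\right) - \frac{1789355}{396} = \frac{1613 \sqrt{3}}{126} - \frac{1789355}{396} = - \frac{1789355}{396} + \frac{1613 \sqrt{3}}{126}$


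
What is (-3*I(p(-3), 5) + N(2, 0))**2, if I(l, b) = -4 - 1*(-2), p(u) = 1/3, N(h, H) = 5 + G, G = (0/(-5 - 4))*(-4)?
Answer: 121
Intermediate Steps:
G = 0 (G = (0/(-9))*(-4) = (0*(-1/9))*(-4) = 0*(-4) = 0)
N(h, H) = 5 (N(h, H) = 5 + 0 = 5)
p(u) = 1/3
I(l, b) = -2 (I(l, b) = -4 + 2 = -2)
(-3*I(p(-3), 5) + N(2, 0))**2 = (-3*(-2) + 5)**2 = (6 + 5)**2 = 11**2 = 121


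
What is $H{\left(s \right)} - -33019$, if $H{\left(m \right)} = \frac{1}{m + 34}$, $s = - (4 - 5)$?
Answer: $\frac{1155666}{35} \approx 33019.0$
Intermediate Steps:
$s = 1$ ($s = \left(-1\right) \left(-1\right) = 1$)
$H{\left(m \right)} = \frac{1}{34 + m}$
$H{\left(s \right)} - -33019 = \frac{1}{34 + 1} - -33019 = \frac{1}{35} + 33019 = \frac{1155666}{35}$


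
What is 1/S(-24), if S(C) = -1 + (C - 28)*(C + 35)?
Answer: -1/573 ≈ -0.0017452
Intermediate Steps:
S(C) = -1 + (-28 + C)*(35 + C)
1/S(-24) = 1/(-981 + (-24)**2 + 7*(-24)) = 1/(-981 + 576 - 168) = 1/(-573) = -1/573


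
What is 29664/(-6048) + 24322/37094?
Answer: -1654960/389487 ≈ -4.2491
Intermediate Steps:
29664/(-6048) + 24322/37094 = 29664*(-1/6048) + 24322*(1/37094) = -103/21 + 12161/18547 = -1654960/389487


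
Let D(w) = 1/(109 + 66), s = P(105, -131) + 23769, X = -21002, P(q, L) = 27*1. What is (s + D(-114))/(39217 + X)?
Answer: 4164301/3187625 ≈ 1.3064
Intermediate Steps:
P(q, L) = 27
s = 23796 (s = 27 + 23769 = 23796)
D(w) = 1/175
(s + D(-114))/(39217 + X) = (23796 + 1/175)/(39217 - 21002) = (4164301/175)/18215 = (4164301/175)*(1/18215) = 4164301/3187625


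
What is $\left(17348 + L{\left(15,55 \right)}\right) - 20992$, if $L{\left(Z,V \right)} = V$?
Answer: $-3589$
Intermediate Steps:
$\left(17348 + L{\left(15,55 \right)}\right) - 20992 = \left(17348 + 55\right) - 20992 = 17403 - 20992 = -3589$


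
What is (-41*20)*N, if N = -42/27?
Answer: 11480/9 ≈ 1275.6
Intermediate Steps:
N = -14/9 (N = -42*1/27 = -14/9 ≈ -1.5556)
(-41*20)*N = -41*20*(-14/9) = -820*(-14/9) = 11480/9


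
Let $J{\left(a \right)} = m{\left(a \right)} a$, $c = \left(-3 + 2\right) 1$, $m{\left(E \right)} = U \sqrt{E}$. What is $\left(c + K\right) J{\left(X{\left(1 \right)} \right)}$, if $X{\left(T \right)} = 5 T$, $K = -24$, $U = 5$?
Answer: $- 625 \sqrt{5} \approx -1397.5$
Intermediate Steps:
$m{\left(E \right)} = 5 \sqrt{E}$
$c = -1$ ($c = \left(-1\right) 1 = -1$)
$J{\left(a \right)} = 5 a^{\frac{3}{2}}$ ($J{\left(a \right)} = 5 \sqrt{a} a = 5 a^{\frac{3}{2}}$)
$\left(c + K\right) J{\left(X{\left(1 \right)} \right)} = \left(-1 - 24\right) 5 \left(5 \cdot 1\right)^{\frac{3}{2}} = - 25 \cdot 5 \cdot 5^{\frac{3}{2}} = - 25 \cdot 5 \cdot 5 \sqrt{5} = - 25 \cdot 25 \sqrt{5} = - 625 \sqrt{5}$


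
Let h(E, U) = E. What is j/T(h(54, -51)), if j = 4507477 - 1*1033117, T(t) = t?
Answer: 64340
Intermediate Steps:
j = 3474360 (j = 4507477 - 1033117 = 3474360)
j/T(h(54, -51)) = 3474360/54 = 3474360*(1/54) = 64340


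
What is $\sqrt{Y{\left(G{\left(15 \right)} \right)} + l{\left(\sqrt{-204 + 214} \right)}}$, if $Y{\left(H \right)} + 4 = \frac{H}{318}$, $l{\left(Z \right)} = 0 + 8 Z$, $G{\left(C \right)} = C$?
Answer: $\frac{\sqrt{-44414 + 89888 \sqrt{10}}}{106} \approx 4.6201$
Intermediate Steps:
$l{\left(Z \right)} = 8 Z$
$Y{\left(H \right)} = -4 + \frac{H}{318}$
$\sqrt{Y{\left(G{\left(15 \right)} \right)} + l{\left(\sqrt{-204 + 214} \right)}} = \sqrt{\left(-4 + \frac{1}{318} \cdot 15\right) + 8 \sqrt{-204 + 214}} = \sqrt{\left(-4 + \frac{5}{106}\right) + 8 \sqrt{10}} = \sqrt{- \frac{419}{106} + 8 \sqrt{10}}$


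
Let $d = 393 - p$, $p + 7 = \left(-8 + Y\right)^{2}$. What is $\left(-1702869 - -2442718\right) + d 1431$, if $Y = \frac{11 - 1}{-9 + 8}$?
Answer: $848605$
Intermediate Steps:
$Y = -10$ ($Y = \frac{10}{-1} = 10 \left(-1\right) = -10$)
$p = 317$ ($p = -7 + \left(-8 - 10\right)^{2} = -7 + \left(-18\right)^{2} = -7 + 324 = 317$)
$d = 76$ ($d = 393 - 317 = 76$)
$\left(-1702869 - -2442718\right) + d 1431 = \left(-1702869 - -2442718\right) + 76 \cdot 1431 = \left(-1702869 + 2442718\right) + 108756 = 739849 + 108756 = 848605$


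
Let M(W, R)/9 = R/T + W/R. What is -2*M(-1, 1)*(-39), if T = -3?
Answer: -936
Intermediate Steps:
M(W, R) = -3*R + 9*W/R (M(W, R) = 9*(R/(-3) + W/R) = 9*(R*(-⅓) + W/R) = 9*(-R/3 + W/R) = -3*R + 9*W/R)
-2*M(-1, 1)*(-39) = -2*(-3*1 + 9*(-1)/1)*(-39) = -2*(-3 + 9*(-1)*1)*(-39) = -2*(-3 - 9)*(-39) = -2*(-12)*(-39) = 24*(-39) = -936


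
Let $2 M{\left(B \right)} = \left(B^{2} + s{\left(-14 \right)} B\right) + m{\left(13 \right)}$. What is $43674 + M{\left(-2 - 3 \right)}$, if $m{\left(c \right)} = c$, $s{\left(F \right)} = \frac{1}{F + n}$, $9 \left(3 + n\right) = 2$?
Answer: $\frac{13195331}{302} \approx 43693.0$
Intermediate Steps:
$n = - \frac{25}{9}$ ($n = -3 + \frac{1}{9} \cdot 2 = -3 + \frac{2}{9} = - \frac{25}{9} \approx -2.7778$)
$s{\left(F \right)} = \frac{1}{- \frac{25}{9} + F}$ ($s{\left(F \right)} = \frac{1}{F - \frac{25}{9}} = \frac{1}{- \frac{25}{9} + F}$)
$M{\left(B \right)} = \frac{13}{2} + \frac{B^{2}}{2} - \frac{9 B}{302}$ ($M{\left(B \right)} = \frac{\left(B^{2} + \frac{9}{-25 + 9 \left(-14\right)} B\right) + 13}{2} = \frac{\left(B^{2} + \frac{9}{-25 - 126} B\right) + 13}{2} = \frac{\left(B^{2} + \frac{9}{-151} B\right) + 13}{2} = \frac{\left(B^{2} + 9 \left(- \frac{1}{151}\right) B\right) + 13}{2} = \frac{\left(B^{2} - \frac{9 B}{151}\right) + 13}{2} = \frac{13 + B^{2} - \frac{9 B}{151}}{2} = \frac{13}{2} + \frac{B^{2}}{2} - \frac{9 B}{302}$)
$43674 + M{\left(-2 - 3 \right)} = 43674 + \left(\frac{13}{2} + \frac{\left(-2 - 3\right)^{2}}{2} - \frac{9 \left(-2 - 3\right)}{302}\right) = 43674 + \left(\frac{13}{2} + \frac{\left(-5\right)^{2}}{2} - - \frac{45}{302}\right) = 43674 + \left(\frac{13}{2} + \frac{1}{2} \cdot 25 + \frac{45}{302}\right) = 43674 + \left(\frac{13}{2} + \frac{25}{2} + \frac{45}{302}\right) = 43674 + \frac{5783}{302} = \frac{13195331}{302}$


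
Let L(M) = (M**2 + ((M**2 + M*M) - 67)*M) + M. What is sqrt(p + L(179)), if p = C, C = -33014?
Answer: 3*sqrt(1273099) ≈ 3384.9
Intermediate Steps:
p = -33014
L(M) = M + M**2 + M*(-67 + 2*M**2) (L(M) = (M**2 + ((M**2 + M**2) - 67)*M) + M = (M**2 + (2*M**2 - 67)*M) + M = (M**2 + (-67 + 2*M**2)*M) + M = (M**2 + M*(-67 + 2*M**2)) + M = M + M**2 + M*(-67 + 2*M**2))
sqrt(p + L(179)) = sqrt(-33014 + 179*(-66 + 179 + 2*179**2)) = sqrt(-33014 + 179*(-66 + 179 + 2*32041)) = sqrt(-33014 + 179*(-66 + 179 + 64082)) = sqrt(-33014 + 179*64195) = sqrt(-33014 + 11490905) = sqrt(11457891) = 3*sqrt(1273099)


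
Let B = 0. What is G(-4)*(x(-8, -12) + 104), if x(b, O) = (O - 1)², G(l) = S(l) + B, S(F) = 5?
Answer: 1365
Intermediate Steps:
G(l) = 5 (G(l) = 5 + 0 = 5)
x(b, O) = (-1 + O)²
G(-4)*(x(-8, -12) + 104) = 5*((-1 - 12)² + 104) = 5*((-13)² + 104) = 5*(169 + 104) = 5*273 = 1365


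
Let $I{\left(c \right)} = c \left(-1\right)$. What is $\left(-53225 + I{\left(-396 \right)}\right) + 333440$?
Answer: $280611$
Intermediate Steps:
$I{\left(c \right)} = - c$
$\left(-53225 + I{\left(-396 \right)}\right) + 333440 = \left(-53225 - -396\right) + 333440 = \left(-53225 + 396\right) + 333440 = -52829 + 333440 = 280611$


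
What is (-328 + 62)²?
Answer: 70756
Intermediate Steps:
(-328 + 62)² = (-266)² = 70756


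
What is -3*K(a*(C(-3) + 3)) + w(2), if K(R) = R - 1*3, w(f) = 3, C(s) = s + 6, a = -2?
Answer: 48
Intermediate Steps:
C(s) = 6 + s
K(R) = -3 + R (K(R) = R - 3 = -3 + R)
-3*K(a*(C(-3) + 3)) + w(2) = -3*(-3 - 2*((6 - 3) + 3)) + 3 = -3*(-3 - 2*(3 + 3)) + 3 = -3*(-3 - 2*6) + 3 = -3*(-3 - 12) + 3 = -3*(-15) + 3 = 45 + 3 = 48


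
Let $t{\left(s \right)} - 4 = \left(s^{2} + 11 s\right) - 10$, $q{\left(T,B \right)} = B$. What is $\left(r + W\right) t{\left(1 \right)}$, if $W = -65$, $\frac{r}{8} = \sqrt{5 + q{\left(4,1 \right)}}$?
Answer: $-390 + 48 \sqrt{6} \approx -272.42$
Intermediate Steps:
$t{\left(s \right)} = -6 + s^{2} + 11 s$ ($t{\left(s \right)} = 4 - \left(10 - s^{2} - 11 s\right) = 4 + \left(-10 + s^{2} + 11 s\right) = -6 + s^{2} + 11 s$)
$r = 8 \sqrt{6}$ ($r = 8 \sqrt{5 + 1} = 8 \sqrt{6} \approx 19.596$)
$\left(r + W\right) t{\left(1 \right)} = \left(8 \sqrt{6} - 65\right) \left(-6 + 1^{2} + 11 \cdot 1\right) = \left(-65 + 8 \sqrt{6}\right) \left(-6 + 1 + 11\right) = \left(-65 + 8 \sqrt{6}\right) 6 = -390 + 48 \sqrt{6}$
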